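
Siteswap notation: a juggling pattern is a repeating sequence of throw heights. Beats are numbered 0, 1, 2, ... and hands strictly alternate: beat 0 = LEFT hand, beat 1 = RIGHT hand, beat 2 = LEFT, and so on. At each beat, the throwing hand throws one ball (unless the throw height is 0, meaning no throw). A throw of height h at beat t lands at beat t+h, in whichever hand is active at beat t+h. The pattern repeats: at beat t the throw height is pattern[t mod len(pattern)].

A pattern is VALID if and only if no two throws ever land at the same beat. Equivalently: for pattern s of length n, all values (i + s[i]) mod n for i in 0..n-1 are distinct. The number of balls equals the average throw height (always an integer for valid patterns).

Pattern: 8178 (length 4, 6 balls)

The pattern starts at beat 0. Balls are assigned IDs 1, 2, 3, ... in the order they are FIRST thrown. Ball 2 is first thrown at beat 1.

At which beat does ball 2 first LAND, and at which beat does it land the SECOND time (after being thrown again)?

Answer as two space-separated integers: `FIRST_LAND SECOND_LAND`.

Answer: 2 9

Derivation:
Beat 0 (L): throw ball1 h=8 -> lands@8:L; in-air after throw: [b1@8:L]
Beat 1 (R): throw ball2 h=1 -> lands@2:L; in-air after throw: [b2@2:L b1@8:L]
Beat 2 (L): throw ball2 h=7 -> lands@9:R; in-air after throw: [b1@8:L b2@9:R]
Beat 3 (R): throw ball3 h=8 -> lands@11:R; in-air after throw: [b1@8:L b2@9:R b3@11:R]
Beat 4 (L): throw ball4 h=8 -> lands@12:L; in-air after throw: [b1@8:L b2@9:R b3@11:R b4@12:L]
Beat 5 (R): throw ball5 h=1 -> lands@6:L; in-air after throw: [b5@6:L b1@8:L b2@9:R b3@11:R b4@12:L]
Beat 6 (L): throw ball5 h=7 -> lands@13:R; in-air after throw: [b1@8:L b2@9:R b3@11:R b4@12:L b5@13:R]
Beat 7 (R): throw ball6 h=8 -> lands@15:R; in-air after throw: [b1@8:L b2@9:R b3@11:R b4@12:L b5@13:R b6@15:R]
Beat 8 (L): throw ball1 h=8 -> lands@16:L; in-air after throw: [b2@9:R b3@11:R b4@12:L b5@13:R b6@15:R b1@16:L]
Beat 9 (R): throw ball2 h=1 -> lands@10:L; in-air after throw: [b2@10:L b3@11:R b4@12:L b5@13:R b6@15:R b1@16:L]
Ball 2: thrown@1 h=1 -> first land @2; rethrown@2 h=7 -> second land @9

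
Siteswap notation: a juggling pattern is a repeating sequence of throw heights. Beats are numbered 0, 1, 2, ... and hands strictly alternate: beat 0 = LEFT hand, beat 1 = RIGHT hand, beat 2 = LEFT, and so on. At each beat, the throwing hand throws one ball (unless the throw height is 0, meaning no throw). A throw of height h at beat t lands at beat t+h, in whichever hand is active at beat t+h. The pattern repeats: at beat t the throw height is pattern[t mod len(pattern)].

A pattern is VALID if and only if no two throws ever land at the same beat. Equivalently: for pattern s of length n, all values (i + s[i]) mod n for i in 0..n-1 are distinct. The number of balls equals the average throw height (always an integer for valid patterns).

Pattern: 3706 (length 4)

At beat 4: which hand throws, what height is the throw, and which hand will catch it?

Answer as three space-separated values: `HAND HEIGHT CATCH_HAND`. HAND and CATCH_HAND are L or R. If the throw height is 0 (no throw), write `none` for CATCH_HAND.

Beat 4: 4 mod 2 = 0, so hand = L
Throw height = pattern[4 mod 4] = pattern[0] = 3
Lands at beat 4+3=7, 7 mod 2 = 1, so catch hand = R

Answer: L 3 R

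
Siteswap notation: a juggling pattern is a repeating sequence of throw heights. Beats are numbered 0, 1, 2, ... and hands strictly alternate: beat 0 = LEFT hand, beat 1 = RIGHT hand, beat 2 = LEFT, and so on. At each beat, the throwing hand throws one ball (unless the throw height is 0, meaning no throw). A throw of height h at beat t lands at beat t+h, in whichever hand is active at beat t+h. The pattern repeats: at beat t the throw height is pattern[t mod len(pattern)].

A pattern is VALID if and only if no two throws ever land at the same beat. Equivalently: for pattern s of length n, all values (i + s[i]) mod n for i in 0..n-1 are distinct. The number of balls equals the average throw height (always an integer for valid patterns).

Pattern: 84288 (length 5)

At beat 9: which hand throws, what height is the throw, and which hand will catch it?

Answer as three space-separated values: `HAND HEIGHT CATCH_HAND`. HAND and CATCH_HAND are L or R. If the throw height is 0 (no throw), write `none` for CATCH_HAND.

Answer: R 8 R

Derivation:
Beat 9: 9 mod 2 = 1, so hand = R
Throw height = pattern[9 mod 5] = pattern[4] = 8
Lands at beat 9+8=17, 17 mod 2 = 1, so catch hand = R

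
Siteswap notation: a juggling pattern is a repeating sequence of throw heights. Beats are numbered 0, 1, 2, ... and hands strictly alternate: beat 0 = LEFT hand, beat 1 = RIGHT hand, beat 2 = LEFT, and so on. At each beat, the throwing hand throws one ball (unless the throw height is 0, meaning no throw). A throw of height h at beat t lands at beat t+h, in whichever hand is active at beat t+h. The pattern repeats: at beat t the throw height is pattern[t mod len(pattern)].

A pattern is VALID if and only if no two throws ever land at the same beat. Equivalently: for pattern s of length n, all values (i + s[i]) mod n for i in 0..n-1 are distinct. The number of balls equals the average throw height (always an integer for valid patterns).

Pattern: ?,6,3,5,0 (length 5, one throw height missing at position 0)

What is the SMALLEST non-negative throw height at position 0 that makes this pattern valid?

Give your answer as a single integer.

Answer: 1

Derivation:
i=0: s[i]=? (unknown)
i=1: (1 + 6) mod 5 = 2
i=2: (2 + 3) mod 5 = 0
i=3: (3 + 5) mod 5 = 3
i=4: (4 + 0) mod 5 = 4
Known residues: [0, 2, 3, 4]; need a permutation of 0..4, so missing residue r = 1
Need (0 + s) mod 5 = 1; smallest s = (1 - 0) mod 5 = 1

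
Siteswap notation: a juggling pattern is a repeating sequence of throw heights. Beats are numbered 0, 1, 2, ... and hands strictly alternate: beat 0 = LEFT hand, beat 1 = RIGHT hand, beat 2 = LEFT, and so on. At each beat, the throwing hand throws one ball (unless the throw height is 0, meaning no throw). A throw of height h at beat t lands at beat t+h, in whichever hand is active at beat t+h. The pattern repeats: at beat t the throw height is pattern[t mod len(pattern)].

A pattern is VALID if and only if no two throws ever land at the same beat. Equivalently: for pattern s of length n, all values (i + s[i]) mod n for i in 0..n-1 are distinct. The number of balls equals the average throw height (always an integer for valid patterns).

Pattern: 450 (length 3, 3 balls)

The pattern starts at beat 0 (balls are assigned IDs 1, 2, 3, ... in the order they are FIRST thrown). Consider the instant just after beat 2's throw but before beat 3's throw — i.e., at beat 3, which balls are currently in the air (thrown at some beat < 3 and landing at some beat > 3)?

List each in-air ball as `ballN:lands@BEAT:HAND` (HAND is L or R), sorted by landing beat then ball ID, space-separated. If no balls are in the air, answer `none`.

Answer: ball1:lands@4:L ball2:lands@6:L

Derivation:
Beat 0 (L): throw ball1 h=4 -> lands@4:L; in-air after throw: [b1@4:L]
Beat 1 (R): throw ball2 h=5 -> lands@6:L; in-air after throw: [b1@4:L b2@6:L]
Beat 3 (R): throw ball3 h=4 -> lands@7:R; in-air after throw: [b1@4:L b2@6:L b3@7:R]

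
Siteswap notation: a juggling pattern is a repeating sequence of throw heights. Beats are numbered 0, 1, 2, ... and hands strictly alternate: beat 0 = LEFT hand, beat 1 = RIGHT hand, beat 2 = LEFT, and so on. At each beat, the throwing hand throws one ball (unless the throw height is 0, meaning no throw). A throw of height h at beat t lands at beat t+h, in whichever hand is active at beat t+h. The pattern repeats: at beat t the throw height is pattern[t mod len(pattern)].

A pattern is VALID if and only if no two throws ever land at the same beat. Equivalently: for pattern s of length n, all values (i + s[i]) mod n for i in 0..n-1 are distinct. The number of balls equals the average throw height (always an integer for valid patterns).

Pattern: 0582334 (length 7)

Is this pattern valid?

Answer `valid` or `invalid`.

Answer: invalid

Derivation:
i=0: (i + s[i]) mod n = (0 + 0) mod 7 = 0
i=1: (i + s[i]) mod n = (1 + 5) mod 7 = 6
i=2: (i + s[i]) mod n = (2 + 8) mod 7 = 3
i=3: (i + s[i]) mod n = (3 + 2) mod 7 = 5
i=4: (i + s[i]) mod n = (4 + 3) mod 7 = 0
i=5: (i + s[i]) mod n = (5 + 3) mod 7 = 1
i=6: (i + s[i]) mod n = (6 + 4) mod 7 = 3
Residues: [0, 6, 3, 5, 0, 1, 3], distinct: False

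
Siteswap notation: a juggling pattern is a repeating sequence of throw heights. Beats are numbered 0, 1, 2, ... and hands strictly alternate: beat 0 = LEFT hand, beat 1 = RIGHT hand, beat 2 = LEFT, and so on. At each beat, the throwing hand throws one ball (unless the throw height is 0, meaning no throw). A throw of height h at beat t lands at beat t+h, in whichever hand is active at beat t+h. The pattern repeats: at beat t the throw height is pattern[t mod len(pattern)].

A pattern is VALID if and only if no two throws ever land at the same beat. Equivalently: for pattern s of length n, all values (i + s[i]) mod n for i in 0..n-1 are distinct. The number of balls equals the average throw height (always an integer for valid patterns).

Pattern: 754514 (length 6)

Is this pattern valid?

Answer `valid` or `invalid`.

Answer: invalid

Derivation:
i=0: (i + s[i]) mod n = (0 + 7) mod 6 = 1
i=1: (i + s[i]) mod n = (1 + 5) mod 6 = 0
i=2: (i + s[i]) mod n = (2 + 4) mod 6 = 0
i=3: (i + s[i]) mod n = (3 + 5) mod 6 = 2
i=4: (i + s[i]) mod n = (4 + 1) mod 6 = 5
i=5: (i + s[i]) mod n = (5 + 4) mod 6 = 3
Residues: [1, 0, 0, 2, 5, 3], distinct: False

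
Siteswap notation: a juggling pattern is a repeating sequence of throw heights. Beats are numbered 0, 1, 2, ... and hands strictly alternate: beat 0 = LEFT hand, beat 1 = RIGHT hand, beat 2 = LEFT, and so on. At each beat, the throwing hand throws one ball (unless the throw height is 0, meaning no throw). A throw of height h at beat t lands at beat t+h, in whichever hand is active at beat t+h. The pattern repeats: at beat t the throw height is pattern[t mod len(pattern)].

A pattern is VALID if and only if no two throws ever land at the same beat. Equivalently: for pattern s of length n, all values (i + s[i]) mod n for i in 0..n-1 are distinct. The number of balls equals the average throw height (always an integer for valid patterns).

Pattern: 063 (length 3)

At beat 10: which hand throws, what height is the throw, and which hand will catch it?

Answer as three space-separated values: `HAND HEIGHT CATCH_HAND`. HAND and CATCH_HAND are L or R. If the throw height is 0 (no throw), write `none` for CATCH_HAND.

Answer: L 6 L

Derivation:
Beat 10: 10 mod 2 = 0, so hand = L
Throw height = pattern[10 mod 3] = pattern[1] = 6
Lands at beat 10+6=16, 16 mod 2 = 0, so catch hand = L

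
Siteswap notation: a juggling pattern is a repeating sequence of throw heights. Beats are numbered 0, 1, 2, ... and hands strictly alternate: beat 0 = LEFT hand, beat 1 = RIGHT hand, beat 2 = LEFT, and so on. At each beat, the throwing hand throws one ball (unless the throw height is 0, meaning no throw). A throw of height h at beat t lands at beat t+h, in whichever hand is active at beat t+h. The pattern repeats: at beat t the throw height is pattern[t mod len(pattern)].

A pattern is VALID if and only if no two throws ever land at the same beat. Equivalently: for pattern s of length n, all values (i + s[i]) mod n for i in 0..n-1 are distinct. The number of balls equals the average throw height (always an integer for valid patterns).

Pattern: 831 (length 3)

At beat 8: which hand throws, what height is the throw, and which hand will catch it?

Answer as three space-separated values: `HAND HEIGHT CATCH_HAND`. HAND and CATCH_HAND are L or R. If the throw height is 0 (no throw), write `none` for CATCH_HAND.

Answer: L 1 R

Derivation:
Beat 8: 8 mod 2 = 0, so hand = L
Throw height = pattern[8 mod 3] = pattern[2] = 1
Lands at beat 8+1=9, 9 mod 2 = 1, so catch hand = R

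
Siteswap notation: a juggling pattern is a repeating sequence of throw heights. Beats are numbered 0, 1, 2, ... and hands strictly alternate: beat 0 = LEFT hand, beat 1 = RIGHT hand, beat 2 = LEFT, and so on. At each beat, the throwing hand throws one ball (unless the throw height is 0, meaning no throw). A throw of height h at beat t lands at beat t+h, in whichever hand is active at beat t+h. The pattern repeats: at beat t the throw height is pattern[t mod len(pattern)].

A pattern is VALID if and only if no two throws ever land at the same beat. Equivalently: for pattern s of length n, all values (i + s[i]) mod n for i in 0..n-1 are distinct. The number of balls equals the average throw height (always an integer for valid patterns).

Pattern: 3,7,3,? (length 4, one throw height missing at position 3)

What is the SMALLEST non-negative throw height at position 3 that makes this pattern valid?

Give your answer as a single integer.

Answer: 3

Derivation:
i=0: (0 + 3) mod 4 = 3
i=1: (1 + 7) mod 4 = 0
i=2: (2 + 3) mod 4 = 1
i=3: s[i]=? (unknown)
Known residues: [0, 1, 3]; need a permutation of 0..3, so missing residue r = 2
Need (3 + s) mod 4 = 2; smallest s = (2 - 3) mod 4 = 3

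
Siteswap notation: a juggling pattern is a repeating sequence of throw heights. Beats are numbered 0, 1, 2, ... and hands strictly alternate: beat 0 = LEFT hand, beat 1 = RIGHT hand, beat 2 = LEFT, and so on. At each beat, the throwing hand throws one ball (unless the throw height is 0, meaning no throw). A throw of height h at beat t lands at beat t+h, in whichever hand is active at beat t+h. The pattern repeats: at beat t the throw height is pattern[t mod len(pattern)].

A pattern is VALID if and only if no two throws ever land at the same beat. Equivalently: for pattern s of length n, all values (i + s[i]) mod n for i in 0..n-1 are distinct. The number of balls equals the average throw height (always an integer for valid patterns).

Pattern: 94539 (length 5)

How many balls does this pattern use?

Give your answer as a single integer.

Answer: 6

Derivation:
Pattern = [9, 4, 5, 3, 9], length n = 5
  position 0: throw height = 9, running sum = 9
  position 1: throw height = 4, running sum = 13
  position 2: throw height = 5, running sum = 18
  position 3: throw height = 3, running sum = 21
  position 4: throw height = 9, running sum = 30
Total sum = 30; balls = sum / n = 30 / 5 = 6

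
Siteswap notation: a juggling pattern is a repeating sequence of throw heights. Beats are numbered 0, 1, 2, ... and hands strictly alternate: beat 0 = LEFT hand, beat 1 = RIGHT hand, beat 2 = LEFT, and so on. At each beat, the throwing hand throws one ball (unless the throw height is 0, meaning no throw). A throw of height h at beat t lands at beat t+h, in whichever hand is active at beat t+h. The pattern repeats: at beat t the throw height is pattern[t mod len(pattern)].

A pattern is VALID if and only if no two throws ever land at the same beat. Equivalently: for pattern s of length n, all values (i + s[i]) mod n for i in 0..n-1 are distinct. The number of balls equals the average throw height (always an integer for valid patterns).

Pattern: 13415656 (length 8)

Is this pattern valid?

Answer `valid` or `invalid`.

Answer: invalid

Derivation:
i=0: (i + s[i]) mod n = (0 + 1) mod 8 = 1
i=1: (i + s[i]) mod n = (1 + 3) mod 8 = 4
i=2: (i + s[i]) mod n = (2 + 4) mod 8 = 6
i=3: (i + s[i]) mod n = (3 + 1) mod 8 = 4
i=4: (i + s[i]) mod n = (4 + 5) mod 8 = 1
i=5: (i + s[i]) mod n = (5 + 6) mod 8 = 3
i=6: (i + s[i]) mod n = (6 + 5) mod 8 = 3
i=7: (i + s[i]) mod n = (7 + 6) mod 8 = 5
Residues: [1, 4, 6, 4, 1, 3, 3, 5], distinct: False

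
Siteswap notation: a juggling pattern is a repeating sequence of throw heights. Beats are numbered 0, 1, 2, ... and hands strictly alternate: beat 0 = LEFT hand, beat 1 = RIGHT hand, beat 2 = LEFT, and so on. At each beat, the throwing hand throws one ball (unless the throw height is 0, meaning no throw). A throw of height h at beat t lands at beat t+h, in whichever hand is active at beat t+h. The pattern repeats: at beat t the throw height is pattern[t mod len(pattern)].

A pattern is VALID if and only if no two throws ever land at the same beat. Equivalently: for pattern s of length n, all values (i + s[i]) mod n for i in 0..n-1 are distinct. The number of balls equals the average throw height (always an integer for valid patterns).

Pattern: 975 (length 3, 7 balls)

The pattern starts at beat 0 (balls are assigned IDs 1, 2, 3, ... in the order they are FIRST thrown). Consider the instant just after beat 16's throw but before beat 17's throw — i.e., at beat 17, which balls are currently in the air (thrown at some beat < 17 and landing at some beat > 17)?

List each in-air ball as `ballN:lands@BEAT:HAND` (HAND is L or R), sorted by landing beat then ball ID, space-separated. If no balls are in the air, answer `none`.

Beat 0 (L): throw ball1 h=9 -> lands@9:R; in-air after throw: [b1@9:R]
Beat 1 (R): throw ball2 h=7 -> lands@8:L; in-air after throw: [b2@8:L b1@9:R]
Beat 2 (L): throw ball3 h=5 -> lands@7:R; in-air after throw: [b3@7:R b2@8:L b1@9:R]
Beat 3 (R): throw ball4 h=9 -> lands@12:L; in-air after throw: [b3@7:R b2@8:L b1@9:R b4@12:L]
Beat 4 (L): throw ball5 h=7 -> lands@11:R; in-air after throw: [b3@7:R b2@8:L b1@9:R b5@11:R b4@12:L]
Beat 5 (R): throw ball6 h=5 -> lands@10:L; in-air after throw: [b3@7:R b2@8:L b1@9:R b6@10:L b5@11:R b4@12:L]
Beat 6 (L): throw ball7 h=9 -> lands@15:R; in-air after throw: [b3@7:R b2@8:L b1@9:R b6@10:L b5@11:R b4@12:L b7@15:R]
Beat 7 (R): throw ball3 h=7 -> lands@14:L; in-air after throw: [b2@8:L b1@9:R b6@10:L b5@11:R b4@12:L b3@14:L b7@15:R]
Beat 8 (L): throw ball2 h=5 -> lands@13:R; in-air after throw: [b1@9:R b6@10:L b5@11:R b4@12:L b2@13:R b3@14:L b7@15:R]
Beat 9 (R): throw ball1 h=9 -> lands@18:L; in-air after throw: [b6@10:L b5@11:R b4@12:L b2@13:R b3@14:L b7@15:R b1@18:L]
Beat 10 (L): throw ball6 h=7 -> lands@17:R; in-air after throw: [b5@11:R b4@12:L b2@13:R b3@14:L b7@15:R b6@17:R b1@18:L]
Beat 11 (R): throw ball5 h=5 -> lands@16:L; in-air after throw: [b4@12:L b2@13:R b3@14:L b7@15:R b5@16:L b6@17:R b1@18:L]
Beat 12 (L): throw ball4 h=9 -> lands@21:R; in-air after throw: [b2@13:R b3@14:L b7@15:R b5@16:L b6@17:R b1@18:L b4@21:R]
Beat 13 (R): throw ball2 h=7 -> lands@20:L; in-air after throw: [b3@14:L b7@15:R b5@16:L b6@17:R b1@18:L b2@20:L b4@21:R]
Beat 14 (L): throw ball3 h=5 -> lands@19:R; in-air after throw: [b7@15:R b5@16:L b6@17:R b1@18:L b3@19:R b2@20:L b4@21:R]
Beat 15 (R): throw ball7 h=9 -> lands@24:L; in-air after throw: [b5@16:L b6@17:R b1@18:L b3@19:R b2@20:L b4@21:R b7@24:L]
Beat 16 (L): throw ball5 h=7 -> lands@23:R; in-air after throw: [b6@17:R b1@18:L b3@19:R b2@20:L b4@21:R b5@23:R b7@24:L]
Beat 17 (R): throw ball6 h=5 -> lands@22:L; in-air after throw: [b1@18:L b3@19:R b2@20:L b4@21:R b6@22:L b5@23:R b7@24:L]

Answer: ball1:lands@18:L ball3:lands@19:R ball2:lands@20:L ball4:lands@21:R ball5:lands@23:R ball7:lands@24:L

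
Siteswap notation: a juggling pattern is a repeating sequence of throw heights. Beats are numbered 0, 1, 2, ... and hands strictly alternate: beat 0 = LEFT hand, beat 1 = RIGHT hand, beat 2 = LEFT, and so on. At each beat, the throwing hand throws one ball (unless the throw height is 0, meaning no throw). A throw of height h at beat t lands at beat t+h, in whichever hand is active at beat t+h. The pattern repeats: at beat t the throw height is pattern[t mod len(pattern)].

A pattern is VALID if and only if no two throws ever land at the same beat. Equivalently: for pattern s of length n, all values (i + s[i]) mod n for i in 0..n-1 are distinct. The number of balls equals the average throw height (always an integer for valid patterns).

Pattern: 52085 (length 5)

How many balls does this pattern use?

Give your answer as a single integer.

Pattern = [5, 2, 0, 8, 5], length n = 5
  position 0: throw height = 5, running sum = 5
  position 1: throw height = 2, running sum = 7
  position 2: throw height = 0, running sum = 7
  position 3: throw height = 8, running sum = 15
  position 4: throw height = 5, running sum = 20
Total sum = 20; balls = sum / n = 20 / 5 = 4

Answer: 4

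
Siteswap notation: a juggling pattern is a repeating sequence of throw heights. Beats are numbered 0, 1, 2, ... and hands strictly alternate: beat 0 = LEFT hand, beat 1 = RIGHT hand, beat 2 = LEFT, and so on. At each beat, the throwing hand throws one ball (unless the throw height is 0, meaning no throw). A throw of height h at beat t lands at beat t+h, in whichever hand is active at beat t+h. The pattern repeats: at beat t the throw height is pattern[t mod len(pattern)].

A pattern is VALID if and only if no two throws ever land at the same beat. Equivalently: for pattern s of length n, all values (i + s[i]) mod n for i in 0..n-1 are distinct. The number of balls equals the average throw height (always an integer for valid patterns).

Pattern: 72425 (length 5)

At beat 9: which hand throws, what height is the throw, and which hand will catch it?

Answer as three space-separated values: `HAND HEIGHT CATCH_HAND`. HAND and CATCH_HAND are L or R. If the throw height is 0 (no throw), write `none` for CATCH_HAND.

Beat 9: 9 mod 2 = 1, so hand = R
Throw height = pattern[9 mod 5] = pattern[4] = 5
Lands at beat 9+5=14, 14 mod 2 = 0, so catch hand = L

Answer: R 5 L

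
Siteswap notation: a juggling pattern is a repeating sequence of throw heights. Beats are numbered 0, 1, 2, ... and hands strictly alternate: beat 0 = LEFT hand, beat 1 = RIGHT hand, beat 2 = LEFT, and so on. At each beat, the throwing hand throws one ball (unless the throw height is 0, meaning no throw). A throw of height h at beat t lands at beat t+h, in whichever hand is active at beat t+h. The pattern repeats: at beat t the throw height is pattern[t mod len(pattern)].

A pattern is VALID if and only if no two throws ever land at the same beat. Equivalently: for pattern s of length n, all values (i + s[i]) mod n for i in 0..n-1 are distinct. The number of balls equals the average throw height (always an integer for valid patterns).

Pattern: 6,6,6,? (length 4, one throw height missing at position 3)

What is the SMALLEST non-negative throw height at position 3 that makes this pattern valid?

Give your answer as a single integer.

i=0: (0 + 6) mod 4 = 2
i=1: (1 + 6) mod 4 = 3
i=2: (2 + 6) mod 4 = 0
i=3: s[i]=? (unknown)
Known residues: [0, 2, 3]; need a permutation of 0..3, so missing residue r = 1
Need (3 + s) mod 4 = 1; smallest s = (1 - 3) mod 4 = 2

Answer: 2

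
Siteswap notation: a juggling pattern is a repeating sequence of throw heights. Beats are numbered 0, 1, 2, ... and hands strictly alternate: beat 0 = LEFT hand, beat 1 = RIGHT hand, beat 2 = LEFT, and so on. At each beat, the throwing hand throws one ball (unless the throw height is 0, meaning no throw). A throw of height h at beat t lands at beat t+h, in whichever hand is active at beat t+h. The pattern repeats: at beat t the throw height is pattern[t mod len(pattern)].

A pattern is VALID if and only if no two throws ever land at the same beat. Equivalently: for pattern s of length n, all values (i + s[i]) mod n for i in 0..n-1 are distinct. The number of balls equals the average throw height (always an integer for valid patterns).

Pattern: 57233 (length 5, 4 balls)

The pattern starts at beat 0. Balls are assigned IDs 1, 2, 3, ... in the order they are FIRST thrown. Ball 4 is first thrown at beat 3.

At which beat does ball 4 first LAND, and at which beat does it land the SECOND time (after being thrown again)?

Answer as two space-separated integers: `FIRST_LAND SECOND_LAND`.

Beat 0 (L): throw ball1 h=5 -> lands@5:R; in-air after throw: [b1@5:R]
Beat 1 (R): throw ball2 h=7 -> lands@8:L; in-air after throw: [b1@5:R b2@8:L]
Beat 2 (L): throw ball3 h=2 -> lands@4:L; in-air after throw: [b3@4:L b1@5:R b2@8:L]
Beat 3 (R): throw ball4 h=3 -> lands@6:L; in-air after throw: [b3@4:L b1@5:R b4@6:L b2@8:L]
Beat 4 (L): throw ball3 h=3 -> lands@7:R; in-air after throw: [b1@5:R b4@6:L b3@7:R b2@8:L]
Beat 5 (R): throw ball1 h=5 -> lands@10:L; in-air after throw: [b4@6:L b3@7:R b2@8:L b1@10:L]
Beat 6 (L): throw ball4 h=7 -> lands@13:R; in-air after throw: [b3@7:R b2@8:L b1@10:L b4@13:R]
Beat 7 (R): throw ball3 h=2 -> lands@9:R; in-air after throw: [b2@8:L b3@9:R b1@10:L b4@13:R]
Beat 8 (L): throw ball2 h=3 -> lands@11:R; in-air after throw: [b3@9:R b1@10:L b2@11:R b4@13:R]
Beat 9 (R): throw ball3 h=3 -> lands@12:L; in-air after throw: [b1@10:L b2@11:R b3@12:L b4@13:R]
Beat 10 (L): throw ball1 h=5 -> lands@15:R; in-air after throw: [b2@11:R b3@12:L b4@13:R b1@15:R]
Beat 11 (R): throw ball2 h=7 -> lands@18:L; in-air after throw: [b3@12:L b4@13:R b1@15:R b2@18:L]
Beat 12 (L): throw ball3 h=2 -> lands@14:L; in-air after throw: [b4@13:R b3@14:L b1@15:R b2@18:L]
Ball 4: thrown@3 h=3 -> first land @6; rethrown@6 h=7 -> second land @13

Answer: 6 13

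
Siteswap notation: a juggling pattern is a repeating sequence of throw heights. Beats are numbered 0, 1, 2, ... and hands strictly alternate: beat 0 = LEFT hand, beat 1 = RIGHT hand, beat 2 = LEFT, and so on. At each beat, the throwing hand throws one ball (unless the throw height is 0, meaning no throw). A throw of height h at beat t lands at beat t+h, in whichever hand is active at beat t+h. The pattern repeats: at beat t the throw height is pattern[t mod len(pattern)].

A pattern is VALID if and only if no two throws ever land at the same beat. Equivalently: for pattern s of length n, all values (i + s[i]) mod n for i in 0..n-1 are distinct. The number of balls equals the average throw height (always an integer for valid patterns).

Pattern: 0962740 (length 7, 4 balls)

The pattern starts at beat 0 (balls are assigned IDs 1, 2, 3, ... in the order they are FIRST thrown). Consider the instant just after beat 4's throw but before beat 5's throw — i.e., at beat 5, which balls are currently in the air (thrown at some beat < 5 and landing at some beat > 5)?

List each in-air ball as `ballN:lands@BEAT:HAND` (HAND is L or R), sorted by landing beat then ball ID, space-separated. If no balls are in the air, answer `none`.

Beat 1 (R): throw ball1 h=9 -> lands@10:L; in-air after throw: [b1@10:L]
Beat 2 (L): throw ball2 h=6 -> lands@8:L; in-air after throw: [b2@8:L b1@10:L]
Beat 3 (R): throw ball3 h=2 -> lands@5:R; in-air after throw: [b3@5:R b2@8:L b1@10:L]
Beat 4 (L): throw ball4 h=7 -> lands@11:R; in-air after throw: [b3@5:R b2@8:L b1@10:L b4@11:R]
Beat 5 (R): throw ball3 h=4 -> lands@9:R; in-air after throw: [b2@8:L b3@9:R b1@10:L b4@11:R]

Answer: ball2:lands@8:L ball1:lands@10:L ball4:lands@11:R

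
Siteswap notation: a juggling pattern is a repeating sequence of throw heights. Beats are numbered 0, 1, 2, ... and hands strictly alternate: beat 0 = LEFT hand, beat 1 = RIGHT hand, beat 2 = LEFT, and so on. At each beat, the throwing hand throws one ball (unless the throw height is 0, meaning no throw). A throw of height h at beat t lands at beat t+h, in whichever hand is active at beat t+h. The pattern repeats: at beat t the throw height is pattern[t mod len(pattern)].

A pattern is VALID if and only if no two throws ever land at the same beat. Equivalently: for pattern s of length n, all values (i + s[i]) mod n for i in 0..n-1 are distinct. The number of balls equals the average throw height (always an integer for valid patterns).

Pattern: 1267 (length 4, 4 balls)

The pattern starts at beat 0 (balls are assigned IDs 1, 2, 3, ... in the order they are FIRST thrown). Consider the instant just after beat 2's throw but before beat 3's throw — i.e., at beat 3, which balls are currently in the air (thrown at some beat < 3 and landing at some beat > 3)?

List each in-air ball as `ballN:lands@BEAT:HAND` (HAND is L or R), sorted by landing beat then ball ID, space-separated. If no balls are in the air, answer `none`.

Answer: ball2:lands@8:L

Derivation:
Beat 0 (L): throw ball1 h=1 -> lands@1:R; in-air after throw: [b1@1:R]
Beat 1 (R): throw ball1 h=2 -> lands@3:R; in-air after throw: [b1@3:R]
Beat 2 (L): throw ball2 h=6 -> lands@8:L; in-air after throw: [b1@3:R b2@8:L]
Beat 3 (R): throw ball1 h=7 -> lands@10:L; in-air after throw: [b2@8:L b1@10:L]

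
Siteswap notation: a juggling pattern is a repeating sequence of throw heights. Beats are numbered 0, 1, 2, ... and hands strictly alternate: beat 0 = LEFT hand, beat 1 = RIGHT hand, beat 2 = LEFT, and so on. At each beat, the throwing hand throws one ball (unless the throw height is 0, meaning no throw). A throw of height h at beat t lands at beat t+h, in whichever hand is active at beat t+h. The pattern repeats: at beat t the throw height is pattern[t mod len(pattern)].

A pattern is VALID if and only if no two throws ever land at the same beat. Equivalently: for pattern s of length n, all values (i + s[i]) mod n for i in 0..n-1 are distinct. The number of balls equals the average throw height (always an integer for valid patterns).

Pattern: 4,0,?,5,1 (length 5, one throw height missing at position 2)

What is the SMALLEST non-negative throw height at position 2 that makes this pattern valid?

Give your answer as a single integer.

i=0: (0 + 4) mod 5 = 4
i=1: (1 + 0) mod 5 = 1
i=2: s[i]=? (unknown)
i=3: (3 + 5) mod 5 = 3
i=4: (4 + 1) mod 5 = 0
Known residues: [0, 1, 3, 4]; need a permutation of 0..4, so missing residue r = 2
Need (2 + s) mod 5 = 2; smallest s = (2 - 2) mod 5 = 0

Answer: 0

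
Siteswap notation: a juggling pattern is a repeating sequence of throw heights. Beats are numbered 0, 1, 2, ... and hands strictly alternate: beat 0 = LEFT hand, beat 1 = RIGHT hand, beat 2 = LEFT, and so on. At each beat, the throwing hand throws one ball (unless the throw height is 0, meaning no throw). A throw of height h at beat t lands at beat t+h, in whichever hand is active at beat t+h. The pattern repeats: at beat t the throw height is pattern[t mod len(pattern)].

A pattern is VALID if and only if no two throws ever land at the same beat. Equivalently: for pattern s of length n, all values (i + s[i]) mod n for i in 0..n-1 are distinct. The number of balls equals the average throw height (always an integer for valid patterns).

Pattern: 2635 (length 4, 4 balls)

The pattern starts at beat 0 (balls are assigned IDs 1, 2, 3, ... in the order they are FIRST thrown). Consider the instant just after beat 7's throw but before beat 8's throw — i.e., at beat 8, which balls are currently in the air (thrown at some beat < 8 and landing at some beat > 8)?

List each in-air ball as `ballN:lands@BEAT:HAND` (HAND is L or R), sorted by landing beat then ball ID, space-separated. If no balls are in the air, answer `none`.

Beat 0 (L): throw ball1 h=2 -> lands@2:L; in-air after throw: [b1@2:L]
Beat 1 (R): throw ball2 h=6 -> lands@7:R; in-air after throw: [b1@2:L b2@7:R]
Beat 2 (L): throw ball1 h=3 -> lands@5:R; in-air after throw: [b1@5:R b2@7:R]
Beat 3 (R): throw ball3 h=5 -> lands@8:L; in-air after throw: [b1@5:R b2@7:R b3@8:L]
Beat 4 (L): throw ball4 h=2 -> lands@6:L; in-air after throw: [b1@5:R b4@6:L b2@7:R b3@8:L]
Beat 5 (R): throw ball1 h=6 -> lands@11:R; in-air after throw: [b4@6:L b2@7:R b3@8:L b1@11:R]
Beat 6 (L): throw ball4 h=3 -> lands@9:R; in-air after throw: [b2@7:R b3@8:L b4@9:R b1@11:R]
Beat 7 (R): throw ball2 h=5 -> lands@12:L; in-air after throw: [b3@8:L b4@9:R b1@11:R b2@12:L]
Beat 8 (L): throw ball3 h=2 -> lands@10:L; in-air after throw: [b4@9:R b3@10:L b1@11:R b2@12:L]

Answer: ball4:lands@9:R ball1:lands@11:R ball2:lands@12:L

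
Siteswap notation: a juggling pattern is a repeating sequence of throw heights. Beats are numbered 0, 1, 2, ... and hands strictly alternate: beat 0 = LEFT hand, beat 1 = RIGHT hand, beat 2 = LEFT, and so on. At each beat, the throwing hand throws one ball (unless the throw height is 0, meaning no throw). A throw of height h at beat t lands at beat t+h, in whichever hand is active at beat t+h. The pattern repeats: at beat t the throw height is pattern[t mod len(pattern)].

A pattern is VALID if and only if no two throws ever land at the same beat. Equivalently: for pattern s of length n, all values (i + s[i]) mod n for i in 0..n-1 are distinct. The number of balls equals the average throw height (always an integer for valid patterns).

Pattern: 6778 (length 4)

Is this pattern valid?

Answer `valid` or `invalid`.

Answer: valid

Derivation:
i=0: (i + s[i]) mod n = (0 + 6) mod 4 = 2
i=1: (i + s[i]) mod n = (1 + 7) mod 4 = 0
i=2: (i + s[i]) mod n = (2 + 7) mod 4 = 1
i=3: (i + s[i]) mod n = (3 + 8) mod 4 = 3
Residues: [2, 0, 1, 3], distinct: True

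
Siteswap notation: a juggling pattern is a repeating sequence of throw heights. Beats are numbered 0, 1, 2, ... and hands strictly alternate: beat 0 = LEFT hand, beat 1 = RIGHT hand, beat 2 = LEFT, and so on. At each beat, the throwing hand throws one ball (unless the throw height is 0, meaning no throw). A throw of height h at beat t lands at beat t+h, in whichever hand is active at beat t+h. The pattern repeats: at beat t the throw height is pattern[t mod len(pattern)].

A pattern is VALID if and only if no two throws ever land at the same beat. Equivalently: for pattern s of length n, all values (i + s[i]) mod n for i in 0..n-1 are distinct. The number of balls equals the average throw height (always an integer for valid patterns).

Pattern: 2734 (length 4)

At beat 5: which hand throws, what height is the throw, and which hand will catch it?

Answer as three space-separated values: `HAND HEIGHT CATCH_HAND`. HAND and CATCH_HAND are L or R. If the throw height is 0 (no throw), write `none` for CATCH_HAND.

Answer: R 7 L

Derivation:
Beat 5: 5 mod 2 = 1, so hand = R
Throw height = pattern[5 mod 4] = pattern[1] = 7
Lands at beat 5+7=12, 12 mod 2 = 0, so catch hand = L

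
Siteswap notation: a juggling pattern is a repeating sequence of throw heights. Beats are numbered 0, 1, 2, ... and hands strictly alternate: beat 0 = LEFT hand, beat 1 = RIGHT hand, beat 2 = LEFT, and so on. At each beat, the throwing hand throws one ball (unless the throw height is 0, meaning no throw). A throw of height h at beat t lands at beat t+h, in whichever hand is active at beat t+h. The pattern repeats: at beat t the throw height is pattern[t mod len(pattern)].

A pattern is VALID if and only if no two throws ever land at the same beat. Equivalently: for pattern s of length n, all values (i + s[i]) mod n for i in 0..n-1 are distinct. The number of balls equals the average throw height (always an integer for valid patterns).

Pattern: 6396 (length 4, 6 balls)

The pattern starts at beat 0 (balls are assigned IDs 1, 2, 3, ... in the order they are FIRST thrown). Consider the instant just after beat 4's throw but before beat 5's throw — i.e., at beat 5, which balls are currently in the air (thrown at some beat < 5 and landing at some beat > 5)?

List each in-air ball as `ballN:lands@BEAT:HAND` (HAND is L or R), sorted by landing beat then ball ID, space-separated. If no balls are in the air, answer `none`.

Answer: ball1:lands@6:L ball4:lands@9:R ball2:lands@10:L ball3:lands@11:R

Derivation:
Beat 0 (L): throw ball1 h=6 -> lands@6:L; in-air after throw: [b1@6:L]
Beat 1 (R): throw ball2 h=3 -> lands@4:L; in-air after throw: [b2@4:L b1@6:L]
Beat 2 (L): throw ball3 h=9 -> lands@11:R; in-air after throw: [b2@4:L b1@6:L b3@11:R]
Beat 3 (R): throw ball4 h=6 -> lands@9:R; in-air after throw: [b2@4:L b1@6:L b4@9:R b3@11:R]
Beat 4 (L): throw ball2 h=6 -> lands@10:L; in-air after throw: [b1@6:L b4@9:R b2@10:L b3@11:R]
Beat 5 (R): throw ball5 h=3 -> lands@8:L; in-air after throw: [b1@6:L b5@8:L b4@9:R b2@10:L b3@11:R]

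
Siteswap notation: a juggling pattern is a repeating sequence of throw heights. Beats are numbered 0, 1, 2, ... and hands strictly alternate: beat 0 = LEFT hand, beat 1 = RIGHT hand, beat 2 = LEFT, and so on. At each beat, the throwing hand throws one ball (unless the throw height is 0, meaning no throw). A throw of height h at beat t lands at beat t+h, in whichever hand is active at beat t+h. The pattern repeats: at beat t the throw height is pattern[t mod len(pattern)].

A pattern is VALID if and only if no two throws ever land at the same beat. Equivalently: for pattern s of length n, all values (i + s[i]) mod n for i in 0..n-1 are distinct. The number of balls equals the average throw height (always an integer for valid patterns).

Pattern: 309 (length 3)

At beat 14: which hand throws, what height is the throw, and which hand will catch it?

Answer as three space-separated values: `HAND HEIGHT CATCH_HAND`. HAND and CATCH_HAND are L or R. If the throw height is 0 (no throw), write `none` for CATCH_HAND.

Beat 14: 14 mod 2 = 0, so hand = L
Throw height = pattern[14 mod 3] = pattern[2] = 9
Lands at beat 14+9=23, 23 mod 2 = 1, so catch hand = R

Answer: L 9 R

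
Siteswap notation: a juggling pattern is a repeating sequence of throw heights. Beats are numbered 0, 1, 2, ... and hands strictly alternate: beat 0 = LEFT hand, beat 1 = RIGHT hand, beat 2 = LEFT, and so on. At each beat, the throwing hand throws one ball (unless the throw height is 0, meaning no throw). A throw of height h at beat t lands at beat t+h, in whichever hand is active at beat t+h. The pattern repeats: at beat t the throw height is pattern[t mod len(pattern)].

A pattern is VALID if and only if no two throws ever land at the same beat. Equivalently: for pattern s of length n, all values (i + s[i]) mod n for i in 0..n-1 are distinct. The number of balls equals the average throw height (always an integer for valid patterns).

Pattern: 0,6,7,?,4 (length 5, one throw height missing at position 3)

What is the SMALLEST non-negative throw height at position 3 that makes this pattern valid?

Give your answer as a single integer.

Answer: 3

Derivation:
i=0: (0 + 0) mod 5 = 0
i=1: (1 + 6) mod 5 = 2
i=2: (2 + 7) mod 5 = 4
i=3: s[i]=? (unknown)
i=4: (4 + 4) mod 5 = 3
Known residues: [0, 2, 3, 4]; need a permutation of 0..4, so missing residue r = 1
Need (3 + s) mod 5 = 1; smallest s = (1 - 3) mod 5 = 3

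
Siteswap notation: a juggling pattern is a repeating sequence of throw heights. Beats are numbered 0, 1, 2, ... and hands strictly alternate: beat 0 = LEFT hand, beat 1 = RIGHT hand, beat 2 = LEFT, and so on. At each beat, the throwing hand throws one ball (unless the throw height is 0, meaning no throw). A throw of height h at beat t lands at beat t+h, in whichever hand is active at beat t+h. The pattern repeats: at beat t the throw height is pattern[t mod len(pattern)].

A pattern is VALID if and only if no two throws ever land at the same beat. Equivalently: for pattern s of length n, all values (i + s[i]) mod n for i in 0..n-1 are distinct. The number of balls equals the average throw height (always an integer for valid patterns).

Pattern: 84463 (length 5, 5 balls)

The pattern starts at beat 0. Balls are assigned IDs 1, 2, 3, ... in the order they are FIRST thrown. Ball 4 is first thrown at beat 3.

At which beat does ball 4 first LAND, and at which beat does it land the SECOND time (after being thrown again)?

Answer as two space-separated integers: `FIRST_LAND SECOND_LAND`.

Beat 0 (L): throw ball1 h=8 -> lands@8:L; in-air after throw: [b1@8:L]
Beat 1 (R): throw ball2 h=4 -> lands@5:R; in-air after throw: [b2@5:R b1@8:L]
Beat 2 (L): throw ball3 h=4 -> lands@6:L; in-air after throw: [b2@5:R b3@6:L b1@8:L]
Beat 3 (R): throw ball4 h=6 -> lands@9:R; in-air after throw: [b2@5:R b3@6:L b1@8:L b4@9:R]
Beat 4 (L): throw ball5 h=3 -> lands@7:R; in-air after throw: [b2@5:R b3@6:L b5@7:R b1@8:L b4@9:R]
Beat 5 (R): throw ball2 h=8 -> lands@13:R; in-air after throw: [b3@6:L b5@7:R b1@8:L b4@9:R b2@13:R]
Beat 6 (L): throw ball3 h=4 -> lands@10:L; in-air after throw: [b5@7:R b1@8:L b4@9:R b3@10:L b2@13:R]
Beat 7 (R): throw ball5 h=4 -> lands@11:R; in-air after throw: [b1@8:L b4@9:R b3@10:L b5@11:R b2@13:R]
Beat 8 (L): throw ball1 h=6 -> lands@14:L; in-air after throw: [b4@9:R b3@10:L b5@11:R b2@13:R b1@14:L]
Beat 9 (R): throw ball4 h=3 -> lands@12:L; in-air after throw: [b3@10:L b5@11:R b4@12:L b2@13:R b1@14:L]
Beat 10 (L): throw ball3 h=8 -> lands@18:L; in-air after throw: [b5@11:R b4@12:L b2@13:R b1@14:L b3@18:L]
Beat 11 (R): throw ball5 h=4 -> lands@15:R; in-air after throw: [b4@12:L b2@13:R b1@14:L b5@15:R b3@18:L]
Ball 4: thrown@3 h=6 -> first land @9; rethrown@9 h=3 -> second land @12

Answer: 9 12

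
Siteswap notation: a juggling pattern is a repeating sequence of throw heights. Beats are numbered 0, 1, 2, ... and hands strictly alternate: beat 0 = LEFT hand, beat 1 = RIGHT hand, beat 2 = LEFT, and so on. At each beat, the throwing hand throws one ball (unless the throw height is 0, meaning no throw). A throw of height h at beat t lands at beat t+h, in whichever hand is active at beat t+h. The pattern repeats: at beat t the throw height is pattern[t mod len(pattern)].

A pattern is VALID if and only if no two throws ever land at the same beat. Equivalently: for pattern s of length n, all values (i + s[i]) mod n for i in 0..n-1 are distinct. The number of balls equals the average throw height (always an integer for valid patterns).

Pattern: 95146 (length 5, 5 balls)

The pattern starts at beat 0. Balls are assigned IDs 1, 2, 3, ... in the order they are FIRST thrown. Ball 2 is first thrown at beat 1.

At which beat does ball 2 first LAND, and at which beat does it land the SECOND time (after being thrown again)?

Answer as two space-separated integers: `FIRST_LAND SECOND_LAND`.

Beat 0 (L): throw ball1 h=9 -> lands@9:R; in-air after throw: [b1@9:R]
Beat 1 (R): throw ball2 h=5 -> lands@6:L; in-air after throw: [b2@6:L b1@9:R]
Beat 2 (L): throw ball3 h=1 -> lands@3:R; in-air after throw: [b3@3:R b2@6:L b1@9:R]
Beat 3 (R): throw ball3 h=4 -> lands@7:R; in-air after throw: [b2@6:L b3@7:R b1@9:R]
Beat 4 (L): throw ball4 h=6 -> lands@10:L; in-air after throw: [b2@6:L b3@7:R b1@9:R b4@10:L]
Beat 5 (R): throw ball5 h=9 -> lands@14:L; in-air after throw: [b2@6:L b3@7:R b1@9:R b4@10:L b5@14:L]
Beat 6 (L): throw ball2 h=5 -> lands@11:R; in-air after throw: [b3@7:R b1@9:R b4@10:L b2@11:R b5@14:L]
Beat 7 (R): throw ball3 h=1 -> lands@8:L; in-air after throw: [b3@8:L b1@9:R b4@10:L b2@11:R b5@14:L]
Beat 8 (L): throw ball3 h=4 -> lands@12:L; in-air after throw: [b1@9:R b4@10:L b2@11:R b3@12:L b5@14:L]
Beat 9 (R): throw ball1 h=6 -> lands@15:R; in-air after throw: [b4@10:L b2@11:R b3@12:L b5@14:L b1@15:R]
Beat 10 (L): throw ball4 h=9 -> lands@19:R; in-air after throw: [b2@11:R b3@12:L b5@14:L b1@15:R b4@19:R]
Beat 11 (R): throw ball2 h=5 -> lands@16:L; in-air after throw: [b3@12:L b5@14:L b1@15:R b2@16:L b4@19:R]
Ball 2: thrown@1 h=5 -> first land @6; rethrown@6 h=5 -> second land @11

Answer: 6 11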